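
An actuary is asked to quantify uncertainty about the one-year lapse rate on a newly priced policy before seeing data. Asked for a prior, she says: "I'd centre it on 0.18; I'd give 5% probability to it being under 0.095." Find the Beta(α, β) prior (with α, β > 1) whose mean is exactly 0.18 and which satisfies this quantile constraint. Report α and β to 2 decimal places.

α ≈ 7.98, β ≈ 36.38

With mean 0.18 fixed, write α = 0.18s, β = 0.82s where s = α+β.
Need P(θ < 0.095) = 0.05 under Beta(0.18s, 0.82s). Normal approximation: (q−m)/√(m(1−m)/s) ≈ z_{0.05} = -1.64, so s ≈ 0.18·0.82·(-1.64)²/(0.095−0.18)² = 55.3.
At s = 55.3: P(θ<0.095) ≈ 0.032. Adjusting to match 0.05 gives s ≈ 44.36.
So α = 0.18·44.36 ≈ 7.98, β = 0.82·44.36 ≈ 36.38.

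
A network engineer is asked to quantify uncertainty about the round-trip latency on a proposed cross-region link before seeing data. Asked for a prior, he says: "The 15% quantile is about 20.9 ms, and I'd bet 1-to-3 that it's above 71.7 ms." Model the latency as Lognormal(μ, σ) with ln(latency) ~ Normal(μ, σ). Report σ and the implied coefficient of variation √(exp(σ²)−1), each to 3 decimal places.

σ ≈ 0.721, CV ≈ 0.825

If T ~ Lognormal(μ,σ) then ln T ~ Normal(μ,σ), so the p-quantile of ln T is μ + z_p·σ.
ln(20.9) = 3.04 and ln(71.7) = 4.272; z_{0.15} = -1.036, z_{0.75} = 0.6745.
σ = (4.272 − 3.04)/(0.6745 − (-1.036)) = 0.721.
μ = 3.04 − (-1.036)·0.721 = 3.787.
CV = √(exp(σ²)−1) = √(exp(0.5191)−1) = 0.825.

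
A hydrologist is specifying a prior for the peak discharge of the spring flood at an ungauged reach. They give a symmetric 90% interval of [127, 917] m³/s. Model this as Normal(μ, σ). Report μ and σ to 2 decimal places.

A symmetric 90% interval runs μ ± z·σ with z = 1.645.
Half-width = 395, so σ = 395/1.645 = 240.14.
μ is the interval midpoint, 522.00.

μ = 522.00, σ = 240.14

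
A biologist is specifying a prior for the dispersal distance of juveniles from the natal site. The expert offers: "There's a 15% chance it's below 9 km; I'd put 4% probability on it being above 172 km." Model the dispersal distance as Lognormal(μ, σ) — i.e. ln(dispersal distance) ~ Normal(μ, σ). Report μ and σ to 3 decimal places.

μ ≈ 3.294, σ ≈ 1.059

If T ~ Lognormal(μ,σ) then ln T ~ Normal(μ,σ), so the p-quantile of ln T is μ + z_p·σ.
ln(9) = 2.197 and ln(172) = 5.147; z_{0.15} = -1.036, z_{0.96} = 1.751.
σ = (5.147 − 2.197)/(1.751 − (-1.036)) = 1.059.
μ = 2.197 − (-1.036)·1.059 = 3.294.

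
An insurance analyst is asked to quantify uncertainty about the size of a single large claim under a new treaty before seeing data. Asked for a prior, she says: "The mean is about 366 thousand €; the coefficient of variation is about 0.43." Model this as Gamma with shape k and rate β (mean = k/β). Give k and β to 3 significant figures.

For Gamma(k, rate β): mean = k/β, variance = k/β², so CV = 1/√k.
CV = 0.43, hence k = 1/CV² = 5.41.
Then β = k/mean = 5.41/366 = 0.0148.

k ≈ 5.41, β ≈ 0.0148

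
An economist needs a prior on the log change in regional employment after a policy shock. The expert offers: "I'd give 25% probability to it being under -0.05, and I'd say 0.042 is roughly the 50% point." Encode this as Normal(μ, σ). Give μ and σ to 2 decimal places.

For Normal(μ,σ), the p-quantile is μ + z_p·σ. Here z_{0.25} = -0.6745, z_{0.5} = 0.
So -0.05 = μ − 0.6745σ and 0.042 = μ + 0σ.
Subtracting: σ = (0.042 − -0.05)/(0 − (-0.6745)) = 0.14.
Then μ = -0.05 − (-0.6745)·0.14 = 0.04.

μ = 0.04, σ = 0.14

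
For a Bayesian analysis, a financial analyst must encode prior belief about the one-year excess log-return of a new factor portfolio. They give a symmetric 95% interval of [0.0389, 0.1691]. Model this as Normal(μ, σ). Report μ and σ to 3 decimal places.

μ = 0.104, σ = 0.033

A symmetric 95% interval runs μ ± z·σ with z = 1.96.
Half-width = 0.0651, so σ = 0.0651/1.96 = 0.033.
μ is the interval midpoint, 0.104.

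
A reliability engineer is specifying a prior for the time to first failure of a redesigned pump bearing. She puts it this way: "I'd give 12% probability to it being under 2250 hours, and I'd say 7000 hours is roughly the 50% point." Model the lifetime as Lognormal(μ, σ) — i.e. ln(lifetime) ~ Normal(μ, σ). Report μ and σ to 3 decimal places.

If T ~ Lognormal(μ,σ) then ln T ~ Normal(μ,σ), so the p-quantile of ln T is μ + z_p·σ.
ln(2250) = 7.719 and ln(7000) = 8.854; z_{0.12} = -1.175, z_{0.5} = 0.
σ = (8.854 − 7.719)/(0 − (-1.175)) = 0.966.
μ = 7.719 − (-1.175)·0.966 = 8.854.

μ ≈ 8.854, σ ≈ 0.966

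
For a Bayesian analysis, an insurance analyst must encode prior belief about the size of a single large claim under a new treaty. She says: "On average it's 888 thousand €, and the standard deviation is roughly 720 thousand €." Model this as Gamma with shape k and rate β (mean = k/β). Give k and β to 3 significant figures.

For Gamma(k, rate β): mean = k/β, variance = k/β², so CV = 1/√k.
CV = SD/mean = 720/888 = 0.8108, hence k = 1/CV² = 1.52.
Then β = k/mean = 1.52/888 = 0.00171.

k ≈ 1.52, β ≈ 0.00171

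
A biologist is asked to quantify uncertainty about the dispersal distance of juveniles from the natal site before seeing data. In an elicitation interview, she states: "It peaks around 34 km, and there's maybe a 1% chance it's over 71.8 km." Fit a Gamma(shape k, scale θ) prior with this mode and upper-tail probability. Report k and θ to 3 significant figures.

k ≈ 9.7, θ ≈ 3.91

Gamma(k,θ) with k>1 has mode (k−1)θ, so θ = 34/(k−1).
Need P(X < 71.8) = 0.99 with θ tied to k this way. Start at k = 2, θ = 34: P(X<71.8) ≈ 0.623.
Too low — raise k to concentrate. Iterating converges to k ≈ 9.7.
Then θ = 34/(9.7−1) ≈ 3.91.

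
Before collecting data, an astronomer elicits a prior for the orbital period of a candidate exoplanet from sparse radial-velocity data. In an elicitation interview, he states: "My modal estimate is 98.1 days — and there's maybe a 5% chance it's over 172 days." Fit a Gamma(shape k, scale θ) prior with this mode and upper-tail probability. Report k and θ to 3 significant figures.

k ≈ 9.85, θ ≈ 11.1

Gamma(k,θ) with k>1 has mode (k−1)θ, so θ = 98.1/(k−1).
Need P(X < 172) = 0.95 with θ tied to k this way. Start at k = 2, θ = 98.1: P(X<172) ≈ 0.523.
Too low — raise k to concentrate. Iterating converges to k ≈ 9.85.
Then θ = 98.1/(9.85−1) ≈ 11.1.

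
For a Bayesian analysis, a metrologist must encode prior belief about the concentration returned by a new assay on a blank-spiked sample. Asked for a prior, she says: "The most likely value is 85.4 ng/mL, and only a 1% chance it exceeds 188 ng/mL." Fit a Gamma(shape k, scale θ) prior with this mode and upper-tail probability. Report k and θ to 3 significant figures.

Gamma(k,θ) with k>1 has mode (k−1)θ, so θ = 85.4/(k−1).
Need P(X < 188) = 0.99 with θ tied to k this way. Start at k = 2, θ = 85.4: P(X<188) ≈ 0.646.
Too low — raise k to concentrate. Iterating converges to k ≈ 8.74.
Then θ = 85.4/(8.74−1) ≈ 11.

k ≈ 8.74, θ ≈ 11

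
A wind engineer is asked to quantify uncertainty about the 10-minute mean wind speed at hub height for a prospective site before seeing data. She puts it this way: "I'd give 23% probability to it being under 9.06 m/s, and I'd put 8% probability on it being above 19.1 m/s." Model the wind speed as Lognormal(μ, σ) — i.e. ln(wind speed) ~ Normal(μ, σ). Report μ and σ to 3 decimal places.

μ ≈ 2.461, σ ≈ 0.348

If T ~ Lognormal(μ,σ) then ln T ~ Normal(μ,σ), so the p-quantile of ln T is μ + z_p·σ.
ln(9.06) = 2.204 and ln(19.1) = 2.95; z_{0.23} = -0.7388, z_{0.92} = 1.405.
σ = (2.95 − 2.204)/(1.405 − (-0.7388)) = 0.348.
μ = 2.204 − (-0.7388)·0.348 = 2.461.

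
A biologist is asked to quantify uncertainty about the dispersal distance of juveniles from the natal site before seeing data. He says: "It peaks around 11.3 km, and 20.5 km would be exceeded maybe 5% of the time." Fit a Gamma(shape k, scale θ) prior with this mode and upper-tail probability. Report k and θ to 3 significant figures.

Gamma(k,θ) with k>1 has mode (k−1)θ, so θ = 11.3/(k−1).
Need P(X < 20.5) = 0.95 with θ tied to k this way. Start at k = 2, θ = 11.3: P(X<20.5) ≈ 0.541.
Too low — raise k to concentrate. Iterating converges to k ≈ 8.85.
Then θ = 11.3/(8.85−1) ≈ 1.44.

k ≈ 8.85, θ ≈ 1.44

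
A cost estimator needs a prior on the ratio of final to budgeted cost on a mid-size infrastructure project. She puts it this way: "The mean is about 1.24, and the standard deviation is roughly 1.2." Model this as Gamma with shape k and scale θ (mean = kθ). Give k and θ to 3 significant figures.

For Gamma(k, scale θ): mean = kθ, variance = kθ², so CV = 1/√k.
CV = SD/mean = 1.2/1.24 = 0.9677, hence k = 1/CV² = 1.07.
Then θ = mean/k = 1.24/1.07 = 1.16.

k ≈ 1.07, θ ≈ 1.16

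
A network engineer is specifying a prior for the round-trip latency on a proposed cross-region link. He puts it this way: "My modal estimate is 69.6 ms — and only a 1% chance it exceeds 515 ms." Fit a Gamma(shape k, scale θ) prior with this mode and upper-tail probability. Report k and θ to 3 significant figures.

k ≈ 1.86, θ ≈ 80.7

Gamma(k,θ) with k>1 has mode (k−1)θ, so θ = 69.6/(k−1).
Need P(X < 515) = 0.99 with θ tied to k this way. Start at k = 2, θ = 69.6: P(X<515) ≈ 0.995.
Too high — lower k to spread out. Iterating converges to k ≈ 1.86.
Then θ = 69.6/(1.86−1) ≈ 80.7.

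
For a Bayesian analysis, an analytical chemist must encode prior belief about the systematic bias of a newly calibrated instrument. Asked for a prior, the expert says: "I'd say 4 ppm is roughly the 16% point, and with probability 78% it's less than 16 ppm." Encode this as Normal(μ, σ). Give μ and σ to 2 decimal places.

μ = 10.75, σ = 6.79

The p-quantile of Normal(μ,σ) is μ + z_p·σ, with z_{0.16} = -0.9945 and z_{0.78} = 0.7722.
Eliminate σ: μ = (z₂·x₁ − z₁·x₂)/(z₂ − z₁) = (0.7722·4 − (-0.9945)·16)/1.767 = 10.75.
Then σ = (x₂ − x₁)/(z₂ − z₁) = (16 − 4)/1.767 = 6.79.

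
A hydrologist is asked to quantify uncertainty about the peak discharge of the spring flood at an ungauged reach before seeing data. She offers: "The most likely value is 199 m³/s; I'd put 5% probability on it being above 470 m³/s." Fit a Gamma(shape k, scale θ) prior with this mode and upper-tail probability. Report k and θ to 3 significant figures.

k ≈ 4.7, θ ≈ 53.8

Gamma(k,θ) with k>1 has mode (k−1)θ, so θ = 199/(k−1).
Need P(X < 470) = 0.95 with θ tied to k this way. Start at k = 2, θ = 199: P(X<470) ≈ 0.683.
Too low — raise k to concentrate. Iterating converges to k ≈ 4.7.
Then θ = 199/(4.7−1) ≈ 53.8.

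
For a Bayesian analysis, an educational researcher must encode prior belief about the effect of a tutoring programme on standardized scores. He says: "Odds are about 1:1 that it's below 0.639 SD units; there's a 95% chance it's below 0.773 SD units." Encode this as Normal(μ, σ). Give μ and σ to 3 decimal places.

μ = 0.639, σ = 0.081

For Normal(μ,σ), the p-quantile is μ + z_p·σ. Here z_{0.5} = 0, z_{0.95} = 1.645.
So 0.639 = μ + 0σ and 0.773 = μ + 1.645σ.
Subtracting: σ = (0.773 − 0.639)/(1.645 − (0)) = 0.081.
Then μ = 0.639 − (0)·0.081 = 0.639.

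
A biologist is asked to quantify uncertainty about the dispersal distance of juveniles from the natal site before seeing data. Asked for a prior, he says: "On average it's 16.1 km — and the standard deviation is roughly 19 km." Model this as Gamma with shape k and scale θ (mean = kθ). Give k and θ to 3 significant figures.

k ≈ 0.718, θ ≈ 22.4

For Gamma(k, scale θ): mean = kθ, variance = kθ², so CV = 1/√k.
CV = SD/mean = 19/16.1 = 1.18, hence k = 1/CV² = 0.718.
Then θ = mean/k = 16.1/0.718 = 22.4.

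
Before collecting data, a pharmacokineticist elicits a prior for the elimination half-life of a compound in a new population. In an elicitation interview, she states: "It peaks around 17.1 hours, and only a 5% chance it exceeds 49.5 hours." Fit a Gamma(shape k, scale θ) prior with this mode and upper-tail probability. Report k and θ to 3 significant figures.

k ≈ 3.36, θ ≈ 7.25

Gamma(k,θ) with k>1 has mode (k−1)θ, so θ = 17.1/(k−1).
Need P(X < 49.5) = 0.95 with θ tied to k this way. Start at k = 2, θ = 17.1: P(X<49.5) ≈ 0.785.
Too low — raise k to concentrate. Iterating converges to k ≈ 3.36.
Then θ = 17.1/(3.36−1) ≈ 7.25.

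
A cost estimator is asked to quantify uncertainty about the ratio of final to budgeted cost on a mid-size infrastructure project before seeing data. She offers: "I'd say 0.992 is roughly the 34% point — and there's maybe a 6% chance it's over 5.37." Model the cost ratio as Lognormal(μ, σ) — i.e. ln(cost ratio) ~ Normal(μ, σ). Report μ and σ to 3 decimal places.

If T ~ Lognormal(μ,σ) then ln T ~ Normal(μ,σ), so the p-quantile of ln T is μ + z_p·σ.
ln(0.992) = -0.008032 and ln(5.37) = 1.681; z_{0.34} = -0.4125, z_{0.94} = 1.555.
σ = (1.681 − -0.008032)/(1.555 − (-0.4125)) = 0.858.
μ = -0.008032 − (-0.4125)·0.858 = 0.346.

μ ≈ 0.346, σ ≈ 0.858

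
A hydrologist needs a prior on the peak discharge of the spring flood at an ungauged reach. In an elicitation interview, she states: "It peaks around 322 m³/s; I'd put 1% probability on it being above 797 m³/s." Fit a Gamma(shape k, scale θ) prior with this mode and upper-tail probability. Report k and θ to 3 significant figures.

k ≈ 6.73, θ ≈ 56.2

Gamma(k,θ) with k>1 has mode (k−1)θ, so θ = 322/(k−1).
Need P(X < 797) = 0.99 with θ tied to k this way. Start at k = 2, θ = 322: P(X<797) ≈ 0.708.
Too low — raise k to concentrate. Iterating converges to k ≈ 6.73.
Then θ = 322/(6.73−1) ≈ 56.2.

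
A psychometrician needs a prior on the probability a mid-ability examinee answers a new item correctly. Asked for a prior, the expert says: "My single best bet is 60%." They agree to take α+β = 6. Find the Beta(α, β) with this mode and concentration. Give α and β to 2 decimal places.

α = 3.40, β = 2.60

For α,β > 1 the Beta mode is (α−1)/(α+β−2). With α+β = 6, the mode is (α−1)/4.
Set (α−1)/4 = 0.6 → α = 1 + 0.6·4 = 3.40.
β = 6 − α = 2.60.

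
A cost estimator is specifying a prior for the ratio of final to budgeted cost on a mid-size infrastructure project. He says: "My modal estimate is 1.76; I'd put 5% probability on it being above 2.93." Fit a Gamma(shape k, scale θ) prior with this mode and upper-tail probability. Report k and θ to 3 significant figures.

Gamma(k,θ) with k>1 has mode (k−1)θ, so θ = 1.76/(k−1).
Need P(X < 2.93) = 0.95 with θ tied to k this way. Start at k = 2, θ = 1.76: P(X<2.93) ≈ 0.496.
Too low — raise k to concentrate. Iterating converges to k ≈ 11.8.
Then θ = 1.76/(11.8−1) ≈ 0.164.

k ≈ 11.8, θ ≈ 0.164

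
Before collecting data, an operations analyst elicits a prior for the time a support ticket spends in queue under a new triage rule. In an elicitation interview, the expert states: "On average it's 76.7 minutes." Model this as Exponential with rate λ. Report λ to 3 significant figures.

λ ≈ 0.013

Exponential mean = 1/λ, so λ = 1/76.7 = 0.013.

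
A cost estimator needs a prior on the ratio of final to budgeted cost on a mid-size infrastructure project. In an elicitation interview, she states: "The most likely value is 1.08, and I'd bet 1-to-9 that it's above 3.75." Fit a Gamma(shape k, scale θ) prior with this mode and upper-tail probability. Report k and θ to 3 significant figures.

k ≈ 2.21, θ ≈ 0.893

Gamma(k,θ) with k>1 has mode (k−1)θ, so θ = 1.08/(k−1).
Need P(X < 3.75) = 0.9 with θ tied to k this way. Start at k = 2, θ = 1.08: P(X<3.75) ≈ 0.861.
Too low — raise k to concentrate. Iterating converges to k ≈ 2.21.
Then θ = 1.08/(2.21−1) ≈ 0.893.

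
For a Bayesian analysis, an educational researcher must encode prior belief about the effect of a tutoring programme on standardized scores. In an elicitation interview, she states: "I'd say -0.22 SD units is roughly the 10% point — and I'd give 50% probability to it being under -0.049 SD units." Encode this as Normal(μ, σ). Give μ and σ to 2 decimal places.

The p-quantile of Normal(μ,σ) is μ + z_p·σ, with z_{0.1} = -1.282 and z_{0.5} = 0.
Eliminate σ: μ = (z₂·x₁ − z₁·x₂)/(z₂ − z₁) = (0·-0.22 − (-1.282)·-0.049)/1.282 = -0.05.
Then σ = (x₂ − x₁)/(z₂ − z₁) = (-0.049 − -0.22)/1.282 = 0.13.

μ = -0.05, σ = 0.13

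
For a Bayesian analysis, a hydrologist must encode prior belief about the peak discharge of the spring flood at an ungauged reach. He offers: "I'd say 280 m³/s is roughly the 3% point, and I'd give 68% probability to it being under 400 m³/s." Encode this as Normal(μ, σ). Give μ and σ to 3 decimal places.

μ = 376.102, σ = 51.097

For Normal(μ,σ), the p-quantile is μ + z_p·σ. Here z_{0.03} = -1.881, z_{0.68} = 0.4677.
So 280 = μ − 1.881σ and 400 = μ + 0.4677σ.
Subtracting: σ = (400 − 280)/(0.4677 − (-1.881)) = 51.097.
Then μ = 280 − (-1.881)·51.097 = 376.102.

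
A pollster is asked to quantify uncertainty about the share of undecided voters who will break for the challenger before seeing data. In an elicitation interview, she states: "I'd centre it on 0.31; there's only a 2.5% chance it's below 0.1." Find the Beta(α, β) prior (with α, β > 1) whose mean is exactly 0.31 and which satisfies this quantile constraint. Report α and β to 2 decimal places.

α ≈ 3.99, β ≈ 8.89

With mean 0.31 fixed, write α = 0.31s, β = 0.69s where s = α+β.
Need P(θ < 0.1) = 0.025 under Beta(0.31s, 0.69s). Normal approximation: (q−m)/√(m(1−m)/s) ≈ z_{0.025} = -1.96, so s ≈ 0.31·0.69·(-1.96)²/(0.1−0.31)² = 18.6.
At s = 18.6: P(θ<0.1) ≈ 0.008. Adjusting to match 0.025 gives s ≈ 12.88.
So α = 0.31·12.88 ≈ 3.99, β = 0.69·12.88 ≈ 8.89.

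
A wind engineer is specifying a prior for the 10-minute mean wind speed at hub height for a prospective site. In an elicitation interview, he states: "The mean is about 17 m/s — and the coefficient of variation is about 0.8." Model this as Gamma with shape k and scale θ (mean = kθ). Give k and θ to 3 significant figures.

k ≈ 1.56, θ ≈ 10.9

For Gamma(k, scale θ): mean = kθ, variance = kθ², so CV = 1/√k.
CV = 0.8, hence k = 1/CV² = 1.56.
Then θ = mean/k = 17/1.56 = 10.9.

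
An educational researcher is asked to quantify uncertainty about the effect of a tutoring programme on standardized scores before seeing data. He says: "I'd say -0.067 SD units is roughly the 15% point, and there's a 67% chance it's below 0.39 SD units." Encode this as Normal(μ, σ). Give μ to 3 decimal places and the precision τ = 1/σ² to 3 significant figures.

The p-quantile of Normal(μ,σ) is μ + z_p·σ, with z_{0.15} = -1.036 and z_{0.67} = 0.4399.
Eliminate σ: μ = (z₂·x₁ − z₁·x₂)/(z₂ − z₁) = (0.4399·-0.067 − (-1.036)·0.39)/1.476 = 0.254.
Then σ = (x₂ − x₁)/(z₂ − z₁) = (0.39 − -0.067)/1.476 = 0.310.
Precision τ = 1/σ² = 1/0.3095² = 10.4.

μ = 0.254, τ = 10.4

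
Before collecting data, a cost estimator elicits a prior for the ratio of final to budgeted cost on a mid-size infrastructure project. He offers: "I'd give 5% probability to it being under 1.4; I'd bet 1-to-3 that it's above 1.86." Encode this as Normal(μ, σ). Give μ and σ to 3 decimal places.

The p-quantile of Normal(μ,σ) is μ + z_p·σ, with z_{0.05} = -1.645 and z_{0.75} = 0.6745.
Eliminate σ: μ = (z₂·x₁ − z₁·x₂)/(z₂ − z₁) = (0.6745·1.4 − (-1.645)·1.86)/2.319 = 1.726.
Then σ = (x₂ − x₁)/(z₂ − z₁) = (1.86 − 1.4)/2.319 = 0.198.

μ = 1.726, σ = 0.198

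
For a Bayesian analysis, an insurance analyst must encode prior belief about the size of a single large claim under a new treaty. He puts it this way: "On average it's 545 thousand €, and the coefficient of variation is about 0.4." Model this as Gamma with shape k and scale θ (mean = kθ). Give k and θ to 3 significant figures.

k ≈ 6.25, θ ≈ 87.2

For Gamma(k, scale θ): mean = kθ, variance = kθ², so CV = 1/√k.
CV = 0.4, hence k = 1/CV² = 6.25.
Then θ = mean/k = 545/6.25 = 87.2.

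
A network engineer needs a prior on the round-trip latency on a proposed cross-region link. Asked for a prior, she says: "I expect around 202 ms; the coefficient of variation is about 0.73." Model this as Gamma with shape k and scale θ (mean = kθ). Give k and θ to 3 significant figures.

For Gamma(k, scale θ): mean = kθ, variance = kθ², so CV = 1/√k.
CV = 0.73, hence k = 1/CV² = 1.88.
Then θ = mean/k = 202/1.88 = 108.

k ≈ 1.88, θ ≈ 108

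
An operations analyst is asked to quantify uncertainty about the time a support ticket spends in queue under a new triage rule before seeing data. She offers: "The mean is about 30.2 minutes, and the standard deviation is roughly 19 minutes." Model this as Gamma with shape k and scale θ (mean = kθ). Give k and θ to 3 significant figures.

k ≈ 2.53, θ ≈ 12

For Gamma(k, scale θ): mean = kθ, variance = kθ², so CV = 1/√k.
CV = SD/mean = 19/30.2 = 0.6291, hence k = 1/CV² = 2.53.
Then θ = mean/k = 30.2/2.53 = 12.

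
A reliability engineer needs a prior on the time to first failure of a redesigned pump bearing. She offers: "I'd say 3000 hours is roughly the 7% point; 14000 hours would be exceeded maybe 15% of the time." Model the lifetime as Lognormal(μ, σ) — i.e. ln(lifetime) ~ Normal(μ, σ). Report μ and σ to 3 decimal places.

If T ~ Lognormal(μ,σ) then ln T ~ Normal(μ,σ), so the p-quantile of ln T is μ + z_p·σ.
ln(3000) = 8.006 and ln(14000) = 9.547; z_{0.07} = -1.476, z_{0.85} = 1.036.
σ = (9.547 − 8.006)/(1.036 − (-1.476)) = 0.613.
μ = 8.006 − (-1.476)·0.613 = 8.911.

μ ≈ 8.911, σ ≈ 0.613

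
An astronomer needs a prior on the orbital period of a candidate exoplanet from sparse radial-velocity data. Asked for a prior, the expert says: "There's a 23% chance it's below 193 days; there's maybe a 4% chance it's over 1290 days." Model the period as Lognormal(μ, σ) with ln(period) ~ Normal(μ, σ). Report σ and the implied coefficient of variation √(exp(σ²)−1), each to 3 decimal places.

σ ≈ 0.763, CV ≈ 0.889

If T ~ Lognormal(μ,σ) then ln T ~ Normal(μ,σ), so the p-quantile of ln T is μ + z_p·σ.
ln(193) = 5.263 and ln(1290) = 7.162; z_{0.23} = -0.7388, z_{0.96} = 1.751.
σ = (7.162 − 5.263)/(1.751 − (-0.7388)) = 0.763.
μ = 5.263 − (-0.7388)·0.763 = 5.826.
CV = √(exp(σ²)−1) = √(exp(0.5823)−1) = 0.889.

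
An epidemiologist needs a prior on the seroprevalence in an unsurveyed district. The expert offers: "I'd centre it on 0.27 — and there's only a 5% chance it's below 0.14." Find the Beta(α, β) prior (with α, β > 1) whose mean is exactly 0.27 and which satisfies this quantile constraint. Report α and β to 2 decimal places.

With mean 0.27 fixed, write α = 0.27s, β = 0.73s where s = α+β.
Need P(θ < 0.14) = 0.05 under Beta(0.27s, 0.73s). Normal approximation: (q−m)/√(m(1−m)/s) ≈ z_{0.05} = -1.64, so s ≈ 0.27·0.73·(-1.64)²/(0.14−0.27)² = 31.6.
At s = 31.6: P(θ<0.14) ≈ 0.034. Adjusting to match 0.05 gives s ≈ 25.96.
So α = 0.27·25.96 ≈ 7.01, β = 0.73·25.96 ≈ 18.95.

α ≈ 7.01, β ≈ 18.95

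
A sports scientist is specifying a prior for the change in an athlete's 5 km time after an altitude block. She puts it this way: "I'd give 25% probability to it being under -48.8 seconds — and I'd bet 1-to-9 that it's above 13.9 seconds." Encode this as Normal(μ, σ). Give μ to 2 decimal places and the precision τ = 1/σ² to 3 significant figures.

The p-quantile of Normal(μ,σ) is μ + z_p·σ, with z_{0.25} = -0.6745 and z_{0.9} = 1.282.
Eliminate σ: μ = (z₂·x₁ − z₁·x₂)/(z₂ − z₁) = (1.282·-48.8 − (-0.6745)·13.9)/1.956 = -27.18.
Then σ = (x₂ − x₁)/(z₂ − z₁) = (13.9 − -48.8)/1.956 = 32.05.
Precision τ = 1/σ² = 1/32.05² = 0.000973.

μ = -27.18, τ = 0.000973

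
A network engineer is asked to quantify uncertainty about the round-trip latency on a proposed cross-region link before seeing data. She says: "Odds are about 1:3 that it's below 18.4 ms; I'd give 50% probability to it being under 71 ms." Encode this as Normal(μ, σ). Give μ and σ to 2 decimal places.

The p-quantile of Normal(μ,σ) is μ + z_p·σ, with z_{0.25} = -0.6745 and z_{0.5} = 0.
Eliminate σ: μ = (z₂·x₁ − z₁·x₂)/(z₂ − z₁) = (0·18.4 − (-0.6745)·71)/0.6745 = 71.00.
Then σ = (x₂ − x₁)/(z₂ − z₁) = (71 − 18.4)/0.6745 = 77.98.

μ = 71.00, σ = 77.98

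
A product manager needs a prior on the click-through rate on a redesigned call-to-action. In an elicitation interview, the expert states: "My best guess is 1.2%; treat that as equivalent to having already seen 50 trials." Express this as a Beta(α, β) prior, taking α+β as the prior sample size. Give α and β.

Under the effective-sample-size interpretation, Beta(α, β) has prior mean α/(α+β) and prior sample size α+β.
So α+β = 50 and α/(α+β) = 0.012, giving α = 0.012·50 = 0.6 and β = 50 − 0.6 = 49.4.

α = 0.6, β = 49.4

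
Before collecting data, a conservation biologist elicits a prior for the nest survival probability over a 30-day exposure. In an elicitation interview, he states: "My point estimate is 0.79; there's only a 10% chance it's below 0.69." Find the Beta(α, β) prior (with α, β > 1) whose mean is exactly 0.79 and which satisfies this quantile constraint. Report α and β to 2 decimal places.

α ≈ 22.84, β ≈ 6.07

With mean 0.79 fixed, write α = 0.79s, β = 0.21s where s = α+β.
Need P(θ < 0.69) = 0.1 under Beta(0.79s, 0.21s). Normal approximation: (q−m)/√(m(1−m)/s) ≈ z_{0.1} = -1.28, so s ≈ 0.79·0.21·(-1.28)²/(0.69−0.79)² = 27.2.
At s = 27.2: P(θ<0.69) ≈ 0.106. Adjusting to match 0.1 gives s ≈ 28.91.
So α = 0.79·28.91 ≈ 22.84, β = 0.21·28.91 ≈ 6.07.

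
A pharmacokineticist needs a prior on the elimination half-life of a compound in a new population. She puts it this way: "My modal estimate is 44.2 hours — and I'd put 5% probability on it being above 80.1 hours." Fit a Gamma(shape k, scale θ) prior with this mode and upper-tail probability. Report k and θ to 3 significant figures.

Gamma(k,θ) with k>1 has mode (k−1)θ, so θ = 44.2/(k−1).
Need P(X < 80.1) = 0.95 with θ tied to k this way. Start at k = 2, θ = 44.2: P(X<80.1) ≈ 0.541.
Too low — raise k to concentrate. Iterating converges to k ≈ 8.88.
Then θ = 44.2/(8.88−1) ≈ 5.61.

k ≈ 8.88, θ ≈ 5.61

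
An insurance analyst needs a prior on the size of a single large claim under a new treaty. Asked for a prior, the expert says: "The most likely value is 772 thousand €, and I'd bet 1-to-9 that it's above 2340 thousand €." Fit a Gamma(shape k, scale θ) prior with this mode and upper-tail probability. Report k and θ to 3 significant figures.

k ≈ 2.54, θ ≈ 500

Gamma(k,θ) with k>1 has mode (k−1)θ, so θ = 772/(k−1).
Need P(X < 2340) = 0.9 with θ tied to k this way. Start at k = 2, θ = 772: P(X<2340) ≈ 0.805.
Too low — raise k to concentrate. Iterating converges to k ≈ 2.54.
Then θ = 772/(2.54−1) ≈ 500.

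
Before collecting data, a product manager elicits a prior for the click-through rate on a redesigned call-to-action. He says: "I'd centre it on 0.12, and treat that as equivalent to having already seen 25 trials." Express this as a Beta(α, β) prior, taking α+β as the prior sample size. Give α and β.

α = 3, β = 22

Under the effective-sample-size interpretation, Beta(α, β) has prior mean α/(α+β) and prior sample size α+β.
So α+β = 25 and α/(α+β) = 0.12, giving α = 0.12·25 = 3 and β = 25 − 3 = 22.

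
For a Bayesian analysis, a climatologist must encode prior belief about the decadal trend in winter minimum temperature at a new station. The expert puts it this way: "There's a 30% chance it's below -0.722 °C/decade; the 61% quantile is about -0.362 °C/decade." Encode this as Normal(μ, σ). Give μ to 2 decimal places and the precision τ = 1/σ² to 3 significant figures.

μ = -0.49, τ = 4.98

The p-quantile of Normal(μ,σ) is μ + z_p·σ, with z_{0.3} = -0.5244 and z_{0.61} = 0.2793.
Eliminate σ: μ = (z₂·x₁ − z₁·x₂)/(z₂ − z₁) = (0.2793·-0.722 − (-0.5244)·-0.362)/0.8037 = -0.49.
Then σ = (x₂ − x₁)/(z₂ − z₁) = (-0.362 − -0.722)/0.8037 = 0.45.
Precision τ = 1/σ² = 1/0.4479² = 4.98.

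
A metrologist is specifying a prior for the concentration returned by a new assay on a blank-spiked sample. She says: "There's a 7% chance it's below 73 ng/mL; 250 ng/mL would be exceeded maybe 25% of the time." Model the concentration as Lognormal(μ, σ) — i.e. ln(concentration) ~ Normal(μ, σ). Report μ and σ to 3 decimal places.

If T ~ Lognormal(μ,σ) then ln T ~ Normal(μ,σ), so the p-quantile of ln T is μ + z_p·σ.
ln(73) = 4.29 and ln(250) = 5.521; z_{0.07} = -1.476, z_{0.75} = 0.6745.
σ = (5.521 − 4.29)/(0.6745 − (-1.476)) = 0.572.
μ = 4.29 − (-1.476)·0.572 = 5.135.

μ ≈ 5.135, σ ≈ 0.572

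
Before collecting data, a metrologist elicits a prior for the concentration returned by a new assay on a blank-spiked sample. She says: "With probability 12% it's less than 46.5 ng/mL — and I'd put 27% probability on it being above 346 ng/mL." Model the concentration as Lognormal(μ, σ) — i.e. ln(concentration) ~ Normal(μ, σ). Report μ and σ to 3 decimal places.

μ ≈ 5.158, σ ≈ 1.123

If T ~ Lognormal(μ,σ) then ln T ~ Normal(μ,σ), so the p-quantile of ln T is μ + z_p·σ.
ln(46.5) = 3.839 and ln(346) = 5.846; z_{0.12} = -1.175, z_{0.73} = 0.6128.
σ = (5.846 − 3.839)/(0.6128 − (-1.175)) = 1.123.
μ = 3.839 − (-1.175)·1.123 = 5.158.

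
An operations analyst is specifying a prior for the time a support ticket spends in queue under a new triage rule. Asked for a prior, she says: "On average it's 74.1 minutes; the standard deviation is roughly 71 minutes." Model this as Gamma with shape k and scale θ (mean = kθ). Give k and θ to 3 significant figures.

For Gamma(k, scale θ): mean = kθ, variance = kθ², so CV = 1/√k.
CV = SD/mean = 71/74.1 = 0.9582, hence k = 1/CV² = 1.09.
Then θ = mean/k = 74.1/1.09 = 68.

k ≈ 1.09, θ ≈ 68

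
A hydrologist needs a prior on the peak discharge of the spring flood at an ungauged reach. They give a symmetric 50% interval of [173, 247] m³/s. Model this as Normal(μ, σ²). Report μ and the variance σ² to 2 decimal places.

μ = 210.00, σ² = 3009.21

A symmetric 50% interval runs μ ± z·σ with z = 0.6745.
Half-width = 37, so σ = 37/0.6745 = 54.856 and σ² = 3009.21.
μ is the interval midpoint, 210.00.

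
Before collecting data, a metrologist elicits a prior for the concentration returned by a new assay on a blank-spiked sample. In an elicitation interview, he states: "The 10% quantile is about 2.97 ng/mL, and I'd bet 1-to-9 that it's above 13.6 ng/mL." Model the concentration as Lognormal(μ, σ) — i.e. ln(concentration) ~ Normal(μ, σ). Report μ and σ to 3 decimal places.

If T ~ Lognormal(μ,σ) then ln T ~ Normal(μ,σ), so the p-quantile of ln T is μ + z_p·σ.
ln(2.97) = 1.089 and ln(13.6) = 2.61; z_{0.1} = -1.282, z_{0.9} = 1.282.
σ = (2.61 − 1.089)/(1.282 − (-1.282)) = 0.594.
μ = 1.089 − (-1.282)·0.594 = 1.849.

μ ≈ 1.849, σ ≈ 0.594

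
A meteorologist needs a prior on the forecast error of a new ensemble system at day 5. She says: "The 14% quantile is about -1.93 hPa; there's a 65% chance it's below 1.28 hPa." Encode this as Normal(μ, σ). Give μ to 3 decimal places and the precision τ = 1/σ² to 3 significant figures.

μ = 0.436, τ = 0.208

The p-quantile of Normal(μ,σ) is μ + z_p·σ, with z_{0.14} = -1.08 and z_{0.65} = 0.3853.
Eliminate σ: μ = (z₂·x₁ − z₁·x₂)/(z₂ − z₁) = (0.3853·-1.93 − (-1.08)·1.28)/1.466 = 0.436.
Then σ = (x₂ − x₁)/(z₂ − z₁) = (1.28 − -1.93)/1.466 = 2.190.
Precision τ = 1/σ² = 1/2.19² = 0.208.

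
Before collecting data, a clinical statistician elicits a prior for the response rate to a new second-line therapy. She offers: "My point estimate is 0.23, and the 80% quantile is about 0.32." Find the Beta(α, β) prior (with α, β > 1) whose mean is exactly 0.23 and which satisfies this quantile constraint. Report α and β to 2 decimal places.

α ≈ 3.20, β ≈ 10.71

With mean 0.23 fixed, write α = 0.23s, β = 0.77s where s = α+β.
Need P(θ < 0.32) = 0.8 under Beta(0.23s, 0.77s). Normal approximation: (q−m)/√(m(1−m)/s) ≈ z_{0.8} = 0.842, so s ≈ 0.23·0.77·(0.842)²/(0.32−0.23)² = 15.5.
At s = 15.5: P(θ<0.32) ≈ 0.810. Adjusting to match 0.8 gives s ≈ 13.91.
So α = 0.23·13.91 ≈ 3.20, β = 0.77·13.91 ≈ 10.71.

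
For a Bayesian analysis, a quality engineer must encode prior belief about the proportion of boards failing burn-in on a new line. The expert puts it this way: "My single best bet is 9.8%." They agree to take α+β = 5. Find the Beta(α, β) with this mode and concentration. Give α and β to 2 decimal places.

For α,β > 1 the Beta mode is (α−1)/(α+β−2). With α+β = 5, the mode is (α−1)/3.
Set (α−1)/3 = 0.098 → α = 1 + 0.098·3 = 1.29.
β = 5 − α = 3.71.

α = 1.29, β = 3.71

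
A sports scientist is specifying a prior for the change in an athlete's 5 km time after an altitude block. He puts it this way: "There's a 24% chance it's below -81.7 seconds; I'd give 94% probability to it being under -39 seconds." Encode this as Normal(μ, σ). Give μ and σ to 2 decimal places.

μ = -68.36, σ = 18.88

The p-quantile of Normal(μ,σ) is μ + z_p·σ, with z_{0.24} = -0.7063 and z_{0.94} = 1.555.
Eliminate σ: μ = (z₂·x₁ − z₁·x₂)/(z₂ − z₁) = (1.555·-81.7 − (-0.7063)·-39)/2.261 = -68.36.
Then σ = (x₂ − x₁)/(z₂ − z₁) = (-39 − -81.7)/2.261 = 18.88.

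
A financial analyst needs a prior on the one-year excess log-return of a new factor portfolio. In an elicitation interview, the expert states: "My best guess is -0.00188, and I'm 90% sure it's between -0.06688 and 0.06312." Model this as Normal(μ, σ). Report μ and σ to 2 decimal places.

A symmetric 90% interval runs μ ± z·σ with z = 1.645.
Half-width = 0.065, so σ = 0.065/1.645 = 0.04.
μ is the stated best guess, -0.00.

μ = -0.00, σ = 0.04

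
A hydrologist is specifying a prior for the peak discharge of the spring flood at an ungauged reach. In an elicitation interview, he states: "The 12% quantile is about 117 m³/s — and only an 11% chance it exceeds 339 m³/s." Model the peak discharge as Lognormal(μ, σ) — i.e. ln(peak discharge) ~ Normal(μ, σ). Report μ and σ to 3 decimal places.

μ ≈ 5.283, σ ≈ 0.443

If T ~ Lognormal(μ,σ) then ln T ~ Normal(μ,σ), so the p-quantile of ln T is μ + z_p·σ.
ln(117) = 4.762 and ln(339) = 5.826; z_{0.12} = -1.175, z_{0.89} = 1.227.
σ = (5.826 − 4.762)/(1.227 − (-1.175)) = 0.443.
μ = 4.762 − (-1.175)·0.443 = 5.283.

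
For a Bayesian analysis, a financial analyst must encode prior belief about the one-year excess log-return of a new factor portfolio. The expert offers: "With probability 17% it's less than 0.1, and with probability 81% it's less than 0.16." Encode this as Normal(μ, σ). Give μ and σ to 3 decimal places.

For Normal(μ,σ), the p-quantile is μ + z_p·σ. Here z_{0.17} = -0.9542, z_{0.81} = 0.8779.
So 0.1 = μ − 0.9542σ and 0.16 = μ + 0.8779σ.
Subtracting: σ = (0.16 − 0.1)/(0.8779 − (-0.9542)) = 0.033.
Then μ = 0.1 − (-0.9542)·0.033 = 0.131.

μ = 0.131, σ = 0.033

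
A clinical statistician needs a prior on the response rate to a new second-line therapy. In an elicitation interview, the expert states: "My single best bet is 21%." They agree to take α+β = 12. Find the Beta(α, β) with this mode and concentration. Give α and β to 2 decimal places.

For α,β > 1 the Beta mode is (α−1)/(α+β−2). With α+β = 12, the mode is (α−1)/10.
Set (α−1)/10 = 0.21 → α = 1 + 0.21·10 = 3.10.
β = 12 − α = 8.90.

α = 3.10, β = 8.90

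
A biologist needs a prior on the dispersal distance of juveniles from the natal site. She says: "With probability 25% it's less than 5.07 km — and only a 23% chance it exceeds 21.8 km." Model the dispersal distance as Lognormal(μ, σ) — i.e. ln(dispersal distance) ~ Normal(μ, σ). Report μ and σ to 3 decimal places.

μ ≈ 2.319, σ ≈ 1.032

If T ~ Lognormal(μ,σ) then ln T ~ Normal(μ,σ), so the p-quantile of ln T is μ + z_p·σ.
ln(5.07) = 1.623 and ln(21.8) = 3.082; z_{0.25} = -0.6745, z_{0.77} = 0.7388.
σ = (3.082 − 1.623)/(0.7388 − (-0.6745)) = 1.032.
μ = 1.623 − (-0.6745)·1.032 = 2.319.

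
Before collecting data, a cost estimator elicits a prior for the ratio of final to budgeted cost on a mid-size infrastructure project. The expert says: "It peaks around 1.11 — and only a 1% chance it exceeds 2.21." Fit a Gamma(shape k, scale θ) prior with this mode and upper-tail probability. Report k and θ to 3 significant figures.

Gamma(k,θ) with k>1 has mode (k−1)θ, so θ = 1.11/(k−1).
Need P(X < 2.21) = 0.99 with θ tied to k this way. Start at k = 2, θ = 1.11: P(X<2.21) ≈ 0.592.
Too low — raise k to concentrate. Iterating converges to k ≈ 11.4.
Then θ = 1.11/(11.4−1) ≈ 0.107.

k ≈ 11.4, θ ≈ 0.107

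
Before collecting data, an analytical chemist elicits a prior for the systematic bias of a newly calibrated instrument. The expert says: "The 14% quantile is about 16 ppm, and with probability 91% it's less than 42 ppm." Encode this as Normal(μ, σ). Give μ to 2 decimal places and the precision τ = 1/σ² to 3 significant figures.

μ = 27.60, τ = 0.00867

The p-quantile of Normal(μ,σ) is μ + z_p·σ, with z_{0.14} = -1.08 and z_{0.91} = 1.341.
Eliminate σ: μ = (z₂·x₁ − z₁·x₂)/(z₂ − z₁) = (1.341·16 − (-1.08)·42)/2.421 = 27.60.
Then σ = (x₂ − x₁)/(z₂ − z₁) = (42 − 16)/2.421 = 10.74.
Precision τ = 1/σ² = 1/10.74² = 0.00867.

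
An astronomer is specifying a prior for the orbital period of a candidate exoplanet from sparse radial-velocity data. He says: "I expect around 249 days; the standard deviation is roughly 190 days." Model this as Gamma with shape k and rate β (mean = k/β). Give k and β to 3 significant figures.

k ≈ 1.72, β ≈ 0.0069

For Gamma(k, rate β): mean = k/β, variance = k/β², so CV = 1/√k.
CV = SD/mean = 190/249 = 0.7631, hence k = 1/CV² = 1.72.
Then β = k/mean = 1.72/249 = 0.0069.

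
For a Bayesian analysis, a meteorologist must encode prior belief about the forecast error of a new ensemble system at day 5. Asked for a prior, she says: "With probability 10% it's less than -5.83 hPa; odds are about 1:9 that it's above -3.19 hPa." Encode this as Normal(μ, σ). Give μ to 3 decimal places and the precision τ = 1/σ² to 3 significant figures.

The p-quantile of Normal(μ,σ) is μ + z_p·σ, with z_{0.1} = -1.282 and z_{0.9} = 1.282.
Eliminate σ: μ = (z₂·x₁ − z₁·x₂)/(z₂ − z₁) = (1.282·-5.83 − (-1.282)·-3.19)/2.563 = -4.510.
Then σ = (x₂ − x₁)/(z₂ − z₁) = (-3.19 − -5.83)/2.563 = 1.030.
Precision τ = 1/σ² = 1/1.03² = 0.943.

μ = -4.510, τ = 0.943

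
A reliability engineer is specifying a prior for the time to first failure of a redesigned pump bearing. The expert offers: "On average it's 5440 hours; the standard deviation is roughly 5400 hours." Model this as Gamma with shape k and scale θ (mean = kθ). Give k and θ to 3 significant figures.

k ≈ 1.01, θ ≈ 5360

For Gamma(k, scale θ): mean = kθ, variance = kθ², so CV = 1/√k.
CV = SD/mean = 5400/5440 = 0.9926, hence k = 1/CV² = 1.01.
Then θ = mean/k = 5440/1.01 = 5360.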